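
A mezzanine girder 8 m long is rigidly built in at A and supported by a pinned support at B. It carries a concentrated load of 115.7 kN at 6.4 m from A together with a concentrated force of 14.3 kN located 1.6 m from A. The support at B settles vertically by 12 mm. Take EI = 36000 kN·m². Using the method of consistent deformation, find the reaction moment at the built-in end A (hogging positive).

Release the roller at B. Primary structure: cantilever fixed at A.
Downward deflection at the released point B due to the loads:
  point load 115.7 at a = 6.4: Pa²(3L − a)/(6EI) = 13901/EI
  point load 14.3 at a = 1.6: Pa²(3L − a)/(6EI) = 136.7/EI
  δ_0 = 14038/EI
Flexibility coefficient — unit upward force at B: δ_{BB} = L³/(3EI) = 170.7/EI.
With EI = 36000 kN·m²: δ_0 = 0.38994 m and δ_{BB} = 0.004741 m/kN.
Compatibility — the beam at B must follow the support down by 0.012 m: δ_0 − R_B·δ_{BB} = 0.012, so R_B = (0.38994 − 0.012)/0.004741 = 79.72 kN.
Moment equilibrium about A: M_A = Σ(load moments about A) − R_B·L = 763.4 − 79.72×8 = 125.6 kN·m.

M_A = 125.6 kN·m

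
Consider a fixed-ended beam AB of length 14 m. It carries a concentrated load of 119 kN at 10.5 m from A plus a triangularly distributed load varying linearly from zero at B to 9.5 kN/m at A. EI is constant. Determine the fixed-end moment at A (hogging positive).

M_A = 171.2 kN·m

Take the two fixed-end moments M_A, M_B as redundants; the released structure is the simple span AB.
End rotations of the released simple span under the applied load (×1/EI):
  at A: point load 119 at a = 10.5: Pab(L + b)/(6LEI) = 911.1/EI
  at B: point load 119 at a = 10.5: Pab(L + a)/(6LEI) = 1276/EI
  at A: triangular load, peak 9.5: w₀L³/(45EI) = 579.3/EI
  at B: triangular load, peak 9.5: 7w₀L³/(360EI) = 506.9/EI
  θ_A0 = 1490/EI,  θ_B0 = 1782/EI
Flexibility coefficients: a unit moment at one end gives L/(3EI) there and L/(6EI) at the far end, so f₁₁ = f₂₂ = 4.667/EI and f₁₂ = f₂₁ = 2.333/EI.
Compatibility — zero rotation at each built-in end:
  4.667 M_A + 2.333 M_B = 1490
  2.333 M_A + 4.667 M_B = 1782
Solving the pair gives M_A = 171.2 kN·m and M_B = 296.3 kN·m (hogging).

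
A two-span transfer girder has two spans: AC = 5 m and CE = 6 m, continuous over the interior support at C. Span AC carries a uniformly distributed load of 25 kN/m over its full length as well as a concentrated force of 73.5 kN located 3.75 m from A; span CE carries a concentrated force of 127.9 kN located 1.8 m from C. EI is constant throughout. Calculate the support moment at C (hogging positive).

Insert a hinge at C; M_C is the redundant, and each span becomes simply supported.
Rotations at C on the released spans (each span's end-slope, ×1/EI):
  span AC: UDL 25: wL³/(24EI) = 130.2/EI
  span AC: point load 73.5 at a = 3.75: Pab(L + a)/(6LEI) = 100.5/EI
  span CE: point load 127.9 at a = 1.8: Pab(L + b)/(6LEI) = 274/EI
  relative rotation θ_0 = (230.7 + 274)/EI = 504.7/EI
A unit hogging moment at C produces rotation L₁/(3EI) + L₂/(3EI) = 3.667/EI.
Compatibility: M_C·(L₁+L₂)/(3EI) = θ_0, giving M_C = 137.6 kN·m (hogging).

M_C = 137.6 kN·m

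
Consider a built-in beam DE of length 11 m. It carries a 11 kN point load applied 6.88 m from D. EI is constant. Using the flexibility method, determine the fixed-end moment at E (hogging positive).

M_E = 17.73 kN·m

Release both end moments; the primary structure is a simply-supported span DE with redundants M_D and M_E.
On the primary (simply-supported) span, the end slopes from the loading are:
  at D: point load 11 at a = 6.88: Pab(L + b)/(6LEI) = 71.43/EI
  at E: point load 11 at a = 6.88: Pab(L + a)/(6LEI) = 84.47/EI
  θ_D0 = 71.43/EI,  θ_E0 = 84.47/EI
Flexibility coefficients: a unit moment at one end gives L/(3EI) there and L/(6EI) at the far end, so f₁₁ = f₂₂ = 3.667/EI and f₁₂ = f₂₁ = 1.833/EI.
Compatibility — zero rotation at each built-in end:
  3.667 M_D + 1.833 M_E = 71.43
  1.833 M_D + 3.667 M_E = 84.47
Solving the pair gives M_D = 10.62 kN·m and M_E = 17.73 kN·m (hogging).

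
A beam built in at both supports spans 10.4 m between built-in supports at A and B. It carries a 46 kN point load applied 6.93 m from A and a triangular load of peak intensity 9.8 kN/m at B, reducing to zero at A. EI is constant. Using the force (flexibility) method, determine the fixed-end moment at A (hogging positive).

M_A = 70.82 kN·m

Take the two fixed-end moments M_A, M_B as redundants; the released structure is the simple span AB.
Simple-span end rotations at A and B under the given loads:
  at A: point load 46 at a = 6.93: Pab(L + b)/(6LEI) = 245.9/EI
  at B: point load 46 at a = 6.93: Pab(L + a)/(6LEI) = 307.2/EI
  at A: triangular load, peak 9.8: 7w₀L³/(360EI) = 214.3/EI
  at B: triangular load, peak 9.8: w₀L³/(45EI) = 245/EI
  θ_A0 = 460.2/EI,  θ_B0 = 552.2/EI
Flexibility coefficients: a unit moment at one end gives L/(3EI) there and L/(6EI) at the far end, so f₁₁ = f₂₂ = 3.467/EI and f₁₂ = f₂₁ = 1.733/EI.
Compatibility — zero rotation at each built-in end:
  3.467 M_A + 1.733 M_B = 460.2
  1.733 M_A + 3.467 M_B = 552.2
Solving the pair gives M_A = 70.82 kN·m and M_B = 123.9 kN·m (hogging).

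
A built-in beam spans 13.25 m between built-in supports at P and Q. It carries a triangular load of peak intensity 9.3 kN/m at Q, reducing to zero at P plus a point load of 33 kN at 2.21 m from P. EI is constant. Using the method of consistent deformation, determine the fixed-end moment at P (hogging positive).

M_P = 105.1 kN·m

Release both end moments; the primary structure is a simply-supported span PQ with redundants M_P and M_Q.
End rotations of the released simple span under the applied load (×1/EI):
  at P: triangular load, peak 9.3: 7w₀L³/(360EI) = 420.7/EI
  at Q: triangular load, peak 9.3: w₀L³/(45EI) = 480.7/EI
  at P: point load 33 at a = 2.21: Pab(L + b)/(6LEI) = 246/EI
  at Q: point load 33 at a = 2.21: Pab(L + a)/(6LEI) = 156.6/EI
  θ_P0 = 666.7/EI,  θ_Q0 = 637.3/EI
Flexibility coefficients: a unit moment at one end gives L/(3EI) there and L/(6EI) at the far end, so f₁₁ = f₂₂ = 4.417/EI and f₁₂ = f₂₁ = 2.208/EI.
Compatibility — zero rotation at each built-in end:
  4.417 M_P + 2.208 M_Q = 666.7
  2.208 M_P + 4.417 M_Q = 637.3
Solving the pair gives M_P = 105.1 kN·m and M_Q = 91.77 kN·m (hogging).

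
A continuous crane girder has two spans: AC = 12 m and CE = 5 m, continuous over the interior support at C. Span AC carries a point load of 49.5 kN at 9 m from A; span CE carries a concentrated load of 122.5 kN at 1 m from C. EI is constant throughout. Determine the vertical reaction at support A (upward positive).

R_A = 4.481 kN

Insert a hinge at C; M_C is the redundant, and each span becomes simply supported.
Discontinuity in slope at C on the released structure — sum the simple-span end rotations:
  span AC: point load 49.5 at a = 9: Pab(L + a)/(6LEI) = 389.8/EI
  span CE: point load 122.5 at a = 1: Pab(L + b)/(6LEI) = 147/EI
  relative rotation θ_0 = (389.8 + 147)/EI = 536.8/EI
A unit hogging moment at C produces rotation L₁/(3EI) + L₂/(3EI) = 5.667/EI.
Compatibility: M_C·(L₁+L₂)/(3EI) = θ_0, giving M_C = 94.73 kN·m (hogging).
Span AC, ΣM about A with M_C applied at C: R_C^{AC}·12 = 445.5 + 94.73, so R_C^{AC} = 45.02 kN and R_A = 49.5 − 45.02 = 4.481 kN.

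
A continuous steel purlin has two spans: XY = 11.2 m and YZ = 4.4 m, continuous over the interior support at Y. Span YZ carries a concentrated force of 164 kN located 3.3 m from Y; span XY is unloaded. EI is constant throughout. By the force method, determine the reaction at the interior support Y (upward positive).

Insert a hinge at Y; M_Y is the redundant, and each span becomes simply supported.
Rotations at Y on the released spans (each span's end-slope, ×1/EI):
  span YZ: point load 164 at a = 3.3: Pab(L + b)/(6LEI) = 124/EI
  relative rotation θ_0 = (0 + 124)/EI = 124/EI
A unit hogging moment at Y produces rotation L₁/(3EI) + L₂/(3EI) = 5.2/EI.
Compatibility: M_Y·(L₁+L₂)/(3EI) = θ_0, giving M_Y = 23.85 kN·m (hogging).
Span XY, ΣM about X with M_Y applied at Y: R_Y^{XY}·11.2 = 0 + 23.85, so R_Y^{XY} = 2.13 kN and R_X = 0 − 2.13 = -2.13 kN.
Span YZ, ΣM about Z: R_Y^{YZ}·4.4 = 180.4 + 23.85, so R_Y^{YZ} = 46.42 kN and R_Z = 164 − 46.42 = 117.6 kN.
R_Y = 2.13 + 46.42 = 48.55 kN.

R_Y = 48.55 kN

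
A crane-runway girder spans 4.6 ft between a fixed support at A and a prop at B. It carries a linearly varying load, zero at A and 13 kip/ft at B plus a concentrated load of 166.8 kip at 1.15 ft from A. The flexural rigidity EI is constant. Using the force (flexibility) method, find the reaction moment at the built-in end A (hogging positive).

Remove the prop at B; the released (primary) structure is a cantilever built in at A.
Primary-structure tip deflection at B by superposition:
  triangular load, peak 13 at the free end: 11w₀L⁴/(120EI) = 533.6/EI
  point load 166.8 at a = 1.15: Pa²(3L − a)/(6EI) = 465.1/EI
  δ_0 = 998.6/EI
Tip deflection under a unit load at B: L³/(3EI) = 32.45/EI.
Compatibility at B: δ_0 − R_B·δ_{BB} = 0, so R_B = 998.6/32.45 = 30.78 kip.
Moment equilibrium about A: M_A = Σ(load moments about A) − R_B·L = 283.5 − 30.78×4.6 = 141.9 kip·ft.

M_A = 141.9 kip·ft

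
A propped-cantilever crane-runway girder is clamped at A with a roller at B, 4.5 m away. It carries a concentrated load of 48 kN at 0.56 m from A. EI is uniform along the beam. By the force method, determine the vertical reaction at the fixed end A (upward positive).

R_A = 46.93 kN

Release the roller at B. Primary structure: cantilever fixed at A.
Deflection at B on the released cantilever, summing each load's contribution:
  point load 48 at a = 0.56: Pa²(3L − a)/(6EI) = 32.46/EI
Tip deflection under a unit load at B: L³/(3EI) = 30.38/EI.
The prop prevents deflection at B: R_B = δ_0/δ_{BB} = 32.46/30.38 = 1.069 kN.
Vertical equilibrium: R_A = ΣP − R_B = 48 − 1.069 = 46.93 kN.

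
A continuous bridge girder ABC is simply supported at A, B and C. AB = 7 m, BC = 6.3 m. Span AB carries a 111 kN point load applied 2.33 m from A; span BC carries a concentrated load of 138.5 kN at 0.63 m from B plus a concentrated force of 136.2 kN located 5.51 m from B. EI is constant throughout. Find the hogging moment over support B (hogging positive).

Take M_B as the redundant. Released structure: two simple spans AB and BC with a hinge at B.
Rotations at B on the released spans (each span's end-slope, ×1/EI):
  span AB: point load 111 at a = 2.33: Pab(L + a)/(6LEI) = 268.3/EI
  span BC: point load 138.5 at a = 0.63: Pab(L + b)/(6LEI) = 156.7/EI
  span BC: point load 136.2 at a = 5.51: Pab(L + b)/(6LEI) = 111.2/EI
  relative rotation θ_0 = (268.3 + 267.9)/EI = 536.2/EI
A unit hogging moment at B produces rotation L₁/(3EI) + L₂/(3EI) = 4.433/EI.
Slope continuity at B: θ_0 = M_B·4.433/EI, so M_B = 536.2/4.433 = 120.9 kN·m (hogging).

M_B = 120.9 kN·m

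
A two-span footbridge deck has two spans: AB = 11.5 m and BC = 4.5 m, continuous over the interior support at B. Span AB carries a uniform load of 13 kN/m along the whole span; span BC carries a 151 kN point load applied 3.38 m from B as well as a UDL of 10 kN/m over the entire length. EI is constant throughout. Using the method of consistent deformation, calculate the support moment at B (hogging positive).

M_B = 183.9 kN·m

Release continuity at B by inserting a hinge; the redundant is the internal moment M_B. The primary structure is two simply-supported spans AB and BC.
End slopes at the hinge B, treating each span as simply supported:
  span AB: UDL 13: wL³/(24EI) = 823.8/EI
  span BC: point load 151 at a = 3.38: Pab(L + b)/(6LEI) = 119/EI
  span BC: UDL 10: wL³/(24EI) = 37.97/EI
  relative rotation θ_0 = (823.8 + 157)/EI = 980.8/EI
A unit hogging moment at B produces rotation L₁/(3EI) + L₂/(3EI) = 5.333/EI.
Compatibility: M_B·(L₁+L₂)/(3EI) = θ_0, giving M_B = 183.9 kN·m (hogging).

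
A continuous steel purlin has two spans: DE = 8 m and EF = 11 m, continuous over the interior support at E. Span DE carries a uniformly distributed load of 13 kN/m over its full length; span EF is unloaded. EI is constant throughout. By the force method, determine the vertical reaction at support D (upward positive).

R_D = 46.53 kN

Insert a hinge at E; M_E is the redundant, and each span becomes simply supported.
Discontinuity in slope at E on the released structure — sum the simple-span end rotations:
  span DE: UDL 13: wL³/(24EI) = 277.3/EI
  relative rotation θ_0 = (277.3 + 0)/EI = 277.3/EI
A unit hogging moment at E produces rotation L₁/(3EI) + L₂/(3EI) = 6.333/EI.
Compatibility: M_E·(L₁+L₂)/(3EI) = θ_0, giving M_E = 43.79 kN·m (hogging).
Span DE, ΣM about D with M_E applied at E: R_E^{DE}·8 = 416 + 43.79, so R_E^{DE} = 57.47 kN and R_D = 104 − 57.47 = 46.53 kN.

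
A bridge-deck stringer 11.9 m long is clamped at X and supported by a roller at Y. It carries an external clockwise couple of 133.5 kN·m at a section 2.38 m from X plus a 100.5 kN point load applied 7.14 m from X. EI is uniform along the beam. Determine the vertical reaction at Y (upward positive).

R_Y = 49.47 kN

Take the reaction at Y as the redundant and release it; the primary structure is a cantilever fixed at X.
Downward deflection at the released point Y due to the loads:
  clockwise couple 133.5 at a = 2.38: M₀a(2L − a)/(2EI) = 3403/EI
  point load 100.5 at a = 7.14: Pa²(3L − a)/(6EI) = 24388/EI
  δ_0 = 27791/EI
Flexibility coefficient — unit upward force at Y: δ_{YY} = L³/(3EI) = 561.7/EI.
Compatibility at Y: δ_0 − R_Y·δ_{YY} = 0, so R_Y = 27791/561.7 = 49.47 kN.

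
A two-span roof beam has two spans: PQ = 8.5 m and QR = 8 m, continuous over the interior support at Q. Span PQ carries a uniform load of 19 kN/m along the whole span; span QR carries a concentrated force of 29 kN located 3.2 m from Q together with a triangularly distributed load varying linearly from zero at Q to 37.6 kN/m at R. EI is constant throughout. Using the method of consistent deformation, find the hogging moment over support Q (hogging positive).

Insert a hinge at Q; M_Q is the redundant, and each span becomes simply supported.
Rotations at Q on the released spans (each span's end-slope, ×1/EI):
  span PQ: UDL 19: wL³/(24EI) = 486.2/EI
  span QR: point load 29 at a = 3.2: Pab(L + b)/(6LEI) = 118.8/EI
  span QR: triangular load, peak 37.6: 7w₀L³/(360EI) = 374.3/EI
  relative rotation θ_0 = (486.2 + 493.1)/EI = 979.3/EI
A unit hogging moment at Q produces rotation L₁/(3EI) + L₂/(3EI) = 5.5/EI.
Compatibility: M_Q·(L₁+L₂)/(3EI) = θ_0, giving M_Q = 178.1 kN·m (hogging).

M_Q = 178.1 kN·m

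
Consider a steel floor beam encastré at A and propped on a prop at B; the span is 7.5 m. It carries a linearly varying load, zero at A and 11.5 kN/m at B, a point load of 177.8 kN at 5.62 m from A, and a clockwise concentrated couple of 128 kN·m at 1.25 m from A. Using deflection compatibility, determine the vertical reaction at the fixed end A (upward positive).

R_A = 77.04 kN

Release the roller at B. Primary structure: cantilever fixed at A.
Deflection at B on the released cantilever, summing each load's contribution:
  triangular load, peak 11.5 at the free end: 11w₀L⁴/(120EI) = 3335/EI
  point load 177.8 at a = 5.62: Pa²(3L − a)/(6EI) = 15799/EI
  clockwise couple 128 at a = 1.25: M₀a(2L − a)/(2EI) = 1100/EI
  δ_0 = 20234/EI
Tip deflection under a unit load at B: L³/(3EI) = 140.6/EI.
The prop prevents deflection at B: R_B = δ_0/δ_{BB} = 20234/140.6 = 143.9 kN.
Vertical equilibrium: R_A = ΣP − R_B = 220.9 − 143.9 = 77.04 kN.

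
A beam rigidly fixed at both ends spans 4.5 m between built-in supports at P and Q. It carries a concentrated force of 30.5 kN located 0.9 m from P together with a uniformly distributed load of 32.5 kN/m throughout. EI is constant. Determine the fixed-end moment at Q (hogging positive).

M_Q = 59.24 kN·m

Take the two fixed-end moments M_P, M_Q as redundants; the released structure is the simple span PQ.
Simple-span end rotations at P and Q under the given loads:
  at P: point load 30.5 at a = 0.9: Pab(L + b)/(6LEI) = 29.65/EI
  at Q: point load 30.5 at a = 0.9: Pab(L + a)/(6LEI) = 19.76/EI
  at P: UDL 32.5: wL³/(24EI) = 123.4/EI
  at Q: UDL 32.5: wL³/(24EI) = 123.4/EI
  θ_P0 = 153/EI,  θ_Q0 = 143.2/EI
Flexibility coefficients: a unit moment at one end gives L/(3EI) there and L/(6EI) at the far end, so f₁₁ = f₂₂ = 1.5/EI and f₁₂ = f₂₁ = 0.75/EI.
Compatibility — zero rotation at each built-in end:
  1.5 M_P + 0.75 M_Q = 153
  0.75 M_P + 1.5 M_Q = 143.2
Solving the pair gives M_P = 72.41 kN·m and M_Q = 59.24 kN·m (hogging).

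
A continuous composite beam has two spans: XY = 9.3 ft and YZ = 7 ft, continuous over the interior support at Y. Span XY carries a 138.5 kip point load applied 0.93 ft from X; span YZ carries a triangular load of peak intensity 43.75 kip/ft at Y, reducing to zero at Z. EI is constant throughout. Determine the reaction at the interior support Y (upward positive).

Take M_Y as the redundant. Released structure: two simple spans XY and YZ with a hinge at Y.
End slopes at the hinge Y, treating each span as simply supported:
  span XY: point load 138.5 at a = 0.93: Pab(L + a)/(6LEI) = 197.7/EI
  span YZ: triangular load, peak 43.75: w₀L³/(45EI) = 333.5/EI
  relative rotation θ_0 = (197.7 + 333.5)/EI = 531.1/EI
A unit hogging moment at Y produces rotation L₁/(3EI) + L₂/(3EI) = 5.433/EI.
Slope continuity at Y: θ_0 = M_Y·5.433/EI, so M_Y = 531.1/5.433 = 97.75 kip·ft (hogging).
Span XY, ΣM about X with M_Y applied at Y: R_Y^{XY}·9.3 = 128.8 + 97.75, so R_Y^{XY} = 24.36 kip and R_X = 138.5 − 24.36 = 114.1 kip.
Span YZ, ΣM about Z: R_Y^{YZ}·7 = 714.6 + 97.75, so R_Y^{YZ} = 116 kip and R_Z = 153.1 − 116 = 37.08 kip.
R_Y = 24.36 + 116 = 140.4 kip.

R_Y = 140.4 kip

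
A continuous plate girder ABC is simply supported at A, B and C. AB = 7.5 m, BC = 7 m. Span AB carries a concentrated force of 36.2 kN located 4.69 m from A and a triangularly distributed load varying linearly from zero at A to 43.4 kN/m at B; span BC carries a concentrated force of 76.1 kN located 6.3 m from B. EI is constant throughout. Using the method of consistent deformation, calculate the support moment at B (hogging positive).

M_B = 123.6 kN·m

Release continuity at B by inserting a hinge; the redundant is the internal moment M_B. The primary structure is two simply-supported spans AB and BC.
End slopes at the hinge B, treating each span as simply supported:
  span AB: point load 36.2 at a = 4.69: Pab(L + a)/(6LEI) = 129.2/EI
  span AB: triangular load, peak 43.4: w₀L³/(45EI) = 406.9/EI
  span BC: point load 76.1 at a = 6.3: Pab(L + b)/(6LEI) = 61.53/EI
  relative rotation θ_0 = (536.1 + 61.53)/EI = 597.6/EI
A unit hogging moment at B produces rotation L₁/(3EI) + L₂/(3EI) = 4.833/EI.
Slope continuity at B: θ_0 = M_B·4.833/EI, so M_B = 597.6/4.833 = 123.6 kN·m (hogging).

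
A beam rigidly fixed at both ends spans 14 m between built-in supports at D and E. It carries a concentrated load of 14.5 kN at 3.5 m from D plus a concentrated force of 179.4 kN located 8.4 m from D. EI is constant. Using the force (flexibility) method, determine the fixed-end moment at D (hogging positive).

M_D = 269.7 kN·m

Take the two fixed-end moments M_D, M_E as redundants; the released structure is the simple span DE.
On the primary (simply-supported) span, the end slopes from the loading are:
  at D: point load 14.5 at a = 3.5: Pab(L + b)/(6LEI) = 155.4/EI
  at E: point load 14.5 at a = 3.5: Pab(L + a)/(6LEI) = 111/EI
  at D: point load 179.4 at a = 8.4: Pab(L + b)/(6LEI) = 1969/EI
  at E: point load 179.4 at a = 8.4: Pab(L + a)/(6LEI) = 2250/EI
  θ_D0 = 2125/EI,  θ_E0 = 2361/EI
Flexibility coefficients: a unit moment at one end gives L/(3EI) there and L/(6EI) at the far end, so f₁₁ = f₂₂ = 4.667/EI and f₁₂ = f₂₁ = 2.333/EI.
Compatibility — zero rotation at each built-in end:
  4.667 M_D + 2.333 M_E = 2125
  2.333 M_D + 4.667 M_E = 2361
Solving the pair gives M_D = 269.7 kN·m and M_E = 371.2 kN·m (hogging).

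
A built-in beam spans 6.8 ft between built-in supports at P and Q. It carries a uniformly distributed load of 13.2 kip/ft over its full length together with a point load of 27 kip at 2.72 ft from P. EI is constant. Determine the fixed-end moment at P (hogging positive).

Take the two fixed-end moments M_P, M_Q as redundants; the released structure is the simple span PQ.
Simple-span end rotations at P and Q under the given loads:
  at P: UDL 13.2: wL³/(24EI) = 172.9/EI
  at Q: UDL 13.2: wL³/(24EI) = 172.9/EI
  at P: point load 27 at a = 2.72: Pab(L + b)/(6LEI) = 79.9/EI
  at Q: point load 27 at a = 2.72: Pab(L + a)/(6LEI) = 69.91/EI
  θ_P0 = 252.8/EI,  θ_Q0 = 242.9/EI
Flexibility coefficients: a unit moment at one end gives L/(3EI) there and L/(6EI) at the far end, so f₁₁ = f₂₂ = 2.267/EI and f₁₂ = f₂₁ = 1.133/EI.
Compatibility — zero rotation at each built-in end:
  2.267 M_P + 1.133 M_Q = 252.8
  1.133 M_P + 2.267 M_Q = 242.9
Solving the pair gives M_P = 77.3 kip·ft and M_Q = 68.49 kip·ft (hogging).

M_P = 77.3 kip·ft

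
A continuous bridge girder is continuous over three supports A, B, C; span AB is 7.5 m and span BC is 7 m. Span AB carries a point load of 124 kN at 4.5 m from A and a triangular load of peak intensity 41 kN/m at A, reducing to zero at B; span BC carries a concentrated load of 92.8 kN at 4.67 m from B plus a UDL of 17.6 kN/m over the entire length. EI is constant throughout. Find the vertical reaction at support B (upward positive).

Take M_B as the redundant. Released structure: two simple spans AB and BC with a hinge at B.
Rotations at B on the released spans (each span's end-slope, ×1/EI):
  span AB: point load 124 at a = 4.5: Pab(L + a)/(6LEI) = 446.4/EI
  span AB: triangular load, peak 41: 7w₀L³/(360EI) = 336.3/EI
  span BC: point load 92.8 at a = 4.67: Pab(L + b)/(6LEI) = 224.3/EI
  span BC: UDL 17.6: wL³/(24EI) = 251.5/EI
  relative rotation θ_0 = (782.7 + 475.8)/EI = 1259/EI
A unit hogging moment at B produces rotation L₁/(3EI) + L₂/(3EI) = 4.833/EI.
Compatibility: M_B·(L₁+L₂)/(3EI) = θ_0, giving M_B = 260.4 kN·m (hogging).
Span AB, ΣM about A with M_B applied at B: R_B^{AB}·7.5 = 942.4 + 260.4, so R_B^{AB} = 160.4 kN and R_A = 277.8 − 160.4 = 117.4 kN.
Span BC, ΣM about C: R_B^{BC}·7 = 647.4 + 260.4, so R_B^{BC} = 129.7 kN and R_C = 216 − 129.7 = 86.31 kN.
R_B = 160.4 + 129.7 = 290.1 kN.

R_B = 290.1 kN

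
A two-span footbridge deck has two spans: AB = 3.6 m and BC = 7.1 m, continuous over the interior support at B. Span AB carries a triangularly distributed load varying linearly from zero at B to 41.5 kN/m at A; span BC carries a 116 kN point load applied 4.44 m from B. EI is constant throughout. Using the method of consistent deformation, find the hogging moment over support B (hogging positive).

Take M_B as the redundant. Released structure: two simple spans AB and BC with a hinge at B.
End slopes at the hinge B, treating each span as simply supported:
  span AB: triangular load, peak 41.5: 7w₀L³/(360EI) = 37.65/EI
  span BC: point load 116 at a = 4.44: Pab(L + b)/(6LEI) = 313.9/EI
  relative rotation θ_0 = (37.65 + 313.9)/EI = 351.5/EI
A unit hogging moment at B produces rotation L₁/(3EI) + L₂/(3EI) = 3.567/EI.
Compatibility: M_B·(L₁+L₂)/(3EI) = θ_0, giving M_B = 98.56 kN·m (hogging).

M_B = 98.56 kN·m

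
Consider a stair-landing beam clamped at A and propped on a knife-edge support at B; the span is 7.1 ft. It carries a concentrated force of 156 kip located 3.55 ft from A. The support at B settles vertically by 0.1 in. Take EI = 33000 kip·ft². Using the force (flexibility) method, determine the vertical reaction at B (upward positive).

Release the roller at B. Primary structure: cantilever fixed at A.
Primary-structure tip deflection at B by superposition:
  point load 156 at a = 3.55: Pa²(3L − a)/(6EI) = 5816/EI
Flexibility coefficient — unit upward force at B: δ_{BB} = L³/(3EI) = 119.3/EI.
With EI = 33000 kip·ft²: δ_0 = 0.17624 ft and δ_{BB} = 0.003615 ft/kip.
Compatibility — the beam at B must follow the support down by 0.008333 ft: δ_0 − R_B·δ_{BB} = 0.008333, so R_B = (0.17624 − 0.008333)/0.003615 = 46.44 kip.

R_B = 46.44 kip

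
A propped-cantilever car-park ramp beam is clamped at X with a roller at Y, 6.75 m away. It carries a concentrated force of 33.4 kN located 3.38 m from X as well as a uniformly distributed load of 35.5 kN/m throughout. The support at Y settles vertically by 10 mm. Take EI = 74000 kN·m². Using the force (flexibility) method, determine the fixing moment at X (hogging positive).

M_X = 293.2 kN·m

Choose R_Y as the redundant. The primary structure is the cantilever fixed at X.
Deflection at Y on the released cantilever, summing each load's contribution:
  point load 33.4 at a = 3.38: Pa²(3L − a)/(6EI) = 1073/EI
  UDL 35.5: wL⁴/(8EI) = 9212/EI
  δ_0 = 10285/EI
Flexibility coefficient — unit upward force at Y: δ_{YY} = L³/(3EI) = 102.5/EI.
With EI = 74000 kN·m²: δ_0 = 0.13898 m and δ_{YY} = 0.001385 m/kN.
Compatibility — the beam at Y must follow the support down by 0.01 m: δ_0 − R_Y·δ_{YY} = 0.01, so R_Y = (0.13898 − 0.01)/0.001385 = 93.11 kN.
Moment equilibrium about X: M_X = Σ(load moments about X) − R_Y·L = 921.6 − 93.11×6.75 = 293.2 kN·m.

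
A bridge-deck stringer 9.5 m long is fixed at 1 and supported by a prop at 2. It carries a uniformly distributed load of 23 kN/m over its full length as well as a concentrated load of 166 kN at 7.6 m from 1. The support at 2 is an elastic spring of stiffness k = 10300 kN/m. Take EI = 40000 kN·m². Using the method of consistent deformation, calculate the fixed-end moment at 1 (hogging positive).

Remove the prop at 2; the released (primary) structure is a cantilever built in at 1.
Free-end deflection of the primary structure under the applied loading (downward +):
  UDL 23: wL⁴/(8EI) = 23417/EI
  point load 166 at a = 7.6: Pa²(3L − a)/(6EI) = 33399/EI
  δ_0 = 56816/EI
Flexibility coefficient — unit upward force at 2: δ_{22} = L³/(3EI) = 285.8/EI.
With EI = 40000 kN·m²: δ_0 = 1.4204 m and δ_{22} = 0.007145 m/kN.
Compatibility — the spring shortens by R_2/k under the reaction it provides: δ_0 − R_2·δ_{22} = R_2/k. With 1/k = 0.000097 m/kN, R_2 = δ_0 / (δ_{22} + 1/k) = 1.4204 / (0.007145 + 0.000097) = 196.1 kN.
Moment equilibrium about 1: M_1 = Σ(load moments about 1) − R_2·L = 2299 − 196.1×9.5 = 436.2 kN·m.

M_1 = 436.2 kN·m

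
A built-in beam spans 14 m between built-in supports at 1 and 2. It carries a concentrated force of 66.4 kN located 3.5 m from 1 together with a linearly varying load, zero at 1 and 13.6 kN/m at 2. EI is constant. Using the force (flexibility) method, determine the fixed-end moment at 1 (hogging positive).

M_1 = 219.6 kN·m

Take the two fixed-end moments M_1, M_2 as redundants; the released structure is the simple span 12.
End rotations of the released simple span under the applied load (×1/EI):
  at 1: point load 66.4 at a = 3.5: Pab(L + b)/(6LEI) = 711.7/EI
  at 2: point load 66.4 at a = 3.5: Pab(L + a)/(6LEI) = 508.4/EI
  at 1: triangular load, peak 13.6: 7w₀L³/(360EI) = 725.6/EI
  at 2: triangular load, peak 13.6: w₀L³/(45EI) = 829.3/EI
  θ_10 = 1437/EI,  θ_20 = 1338/EI
Flexibility coefficients: a unit moment at one end gives L/(3EI) there and L/(6EI) at the far end, so f₁₁ = f₂₂ = 4.667/EI and f₁₂ = f₂₁ = 2.333/EI.
Compatibility — zero rotation at each built-in end:
  4.667 M_1 + 2.333 M_2 = 1437
  2.333 M_1 + 4.667 M_2 = 1338
Solving the pair gives M_1 = 219.6 kN·m and M_2 = 176.9 kN·m (hogging).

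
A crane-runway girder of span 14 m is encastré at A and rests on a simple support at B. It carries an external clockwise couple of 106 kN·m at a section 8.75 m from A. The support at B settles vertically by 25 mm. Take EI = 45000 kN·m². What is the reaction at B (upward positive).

Take the reaction at B as the redundant and release it; the primary structure is a cantilever fixed at A.
Downward deflection at the released point B due to the loads:
  clockwise couple 106 at a = 8.75: M₀a(2L − a)/(2EI) = 8927/EI
Flexibility coefficient — unit upward force at B: δ_{BB} = L³/(3EI) = 914.7/EI.
With EI = 45000 kN·m²: δ_0 = 0.19838 m and δ_{BB} = 0.020326 m/kN.
Compatibility — the beam at B must follow the support down by 0.025 m: δ_0 − R_B·δ_{BB} = 0.025, so R_B = (0.19838 − 0.025)/0.020326 = 8.53 kN.

R_B = 8.53 kN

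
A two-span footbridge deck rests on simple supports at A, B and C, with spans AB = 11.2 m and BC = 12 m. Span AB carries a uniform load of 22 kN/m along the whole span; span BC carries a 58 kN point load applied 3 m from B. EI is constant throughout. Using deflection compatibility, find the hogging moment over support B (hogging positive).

M_B = 225.6 kN·m

Release continuity at B by inserting a hinge; the redundant is the internal moment M_B. The primary structure is two simply-supported spans AB and BC.
Discontinuity in slope at B on the released structure — sum the simple-span end rotations:
  span AB: UDL 22: wL³/(24EI) = 1288/EI
  span BC: point load 58 at a = 3: Pab(L + b)/(6LEI) = 456.8/EI
  relative rotation θ_0 = (1288 + 456.8)/EI = 1745/EI
A unit hogging moment at B produces rotation L₁/(3EI) + L₂/(3EI) = 7.733/EI.
Compatibility: M_B·(L₁+L₂)/(3EI) = θ_0, giving M_B = 225.6 kN·m (hogging).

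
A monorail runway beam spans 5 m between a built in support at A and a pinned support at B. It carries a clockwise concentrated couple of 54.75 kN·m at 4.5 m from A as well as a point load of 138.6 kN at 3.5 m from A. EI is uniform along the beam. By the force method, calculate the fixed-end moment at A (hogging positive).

Release the roller at B. Primary structure: cantilever fixed at A.
Free-end deflection of the primary structure under the applied loading (downward +):
  clockwise couple 54.75 at a = 4.5: M₀a(2L − a)/(2EI) = 677.5/EI
  point load 138.6 at a = 3.5: Pa²(3L − a)/(6EI) = 3254/EI
  δ_0 = 3932/EI
Flexibility coefficient — unit upward force at B: δ_{BB} = L³/(3EI) = 41.67/EI.
Compatibility at B: δ_0 − R_B·δ_{BB} = 0, so R_B = 3932/41.67 = 94.36 kN.
Moment equilibrium about A: M_A = Σ(load moments about A) − R_B·L = 539.9 − 94.36×5 = 68.04 kN·m.

M_A = 68.04 kN·m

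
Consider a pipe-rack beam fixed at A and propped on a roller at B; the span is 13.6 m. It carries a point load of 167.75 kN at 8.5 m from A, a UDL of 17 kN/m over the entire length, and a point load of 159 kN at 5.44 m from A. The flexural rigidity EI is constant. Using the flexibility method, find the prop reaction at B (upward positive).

Choose R_B as the redundant. The primary structure is the cantilever fixed at A.
Deflection at B on the released cantilever, summing each load's contribution:
  point load 167.75 at a = 8.5: Pa²(3L − a)/(6EI) = 65246/EI
  UDL 17: wL⁴/(8EI) = 72697/EI
  point load 159 at a = 5.44: Pa²(3L − a)/(6EI) = 27730/EI
  δ_0 = 165673/EI
Flexibility coefficient — unit upward force at B: δ_{BB} = L³/(3EI) = 838.5/EI.
Compatibility at B: δ_0 − R_B·δ_{BB} = 0, so R_B = 165673/838.5 = 197.6 kN.

R_B = 197.6 kN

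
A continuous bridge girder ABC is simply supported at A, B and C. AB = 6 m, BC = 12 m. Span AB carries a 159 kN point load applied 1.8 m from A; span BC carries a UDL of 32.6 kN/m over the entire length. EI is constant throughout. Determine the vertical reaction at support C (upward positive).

Take M_B as the redundant. Released structure: two simple spans AB and BC with a hinge at B.
Rotations at B on the released spans (each span's end-slope, ×1/EI):
  span AB: point load 159 at a = 1.8: Pab(L + a)/(6LEI) = 260.4/EI
  span BC: UDL 32.6: wL³/(24EI) = 2347/EI
  relative rotation θ_0 = (260.4 + 2347)/EI = 2608/EI
A unit hogging moment at B produces rotation L₁/(3EI) + L₂/(3EI) = 6/EI.
Compatibility: M_B·(L₁+L₂)/(3EI) = θ_0, giving M_B = 434.6 kN·m (hogging).
Span BC, ΣM about C: R_B^{BC}·12 = 2347 + 434.6, so R_B^{BC} = 231.8 kN and R_C = 391.2 − 231.8 = 159.4 kN.

R_C = 159.4 kN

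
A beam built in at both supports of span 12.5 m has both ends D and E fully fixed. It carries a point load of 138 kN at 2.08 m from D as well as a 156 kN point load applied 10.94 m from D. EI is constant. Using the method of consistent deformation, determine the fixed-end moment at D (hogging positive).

M_D = 226 kN·m

Take the two fixed-end moments M_D, M_E as redundants; the released structure is the simple span DE.
On the primary (simply-supported) span, the end slopes from the loading are:
  at D: point load 138 at a = 2.08: Pab(L + b)/(6LEI) = 914/EI
  at E: point load 138 at a = 2.08: Pab(L + a)/(6LEI) = 581.4/EI
  at D: point load 156 at a = 10.94: Pab(L + b)/(6LEI) = 499.1/EI
  at E: point load 156 at a = 10.94: Pab(L + a)/(6LEI) = 832.1/EI
  θ_D0 = 1413/EI,  θ_E0 = 1414/EI
Flexibility coefficients: a unit moment at one end gives L/(3EI) there and L/(6EI) at the far end, so f₁₁ = f₂₂ = 4.167/EI and f₁₂ = f₂₁ = 2.083/EI.
Compatibility — zero rotation at each built-in end:
  4.167 M_D + 2.083 M_E = 1413
  2.083 M_D + 4.167 M_E = 1414
Solving the pair gives M_D = 226 kN·m and M_E = 226.2 kN·m (hogging).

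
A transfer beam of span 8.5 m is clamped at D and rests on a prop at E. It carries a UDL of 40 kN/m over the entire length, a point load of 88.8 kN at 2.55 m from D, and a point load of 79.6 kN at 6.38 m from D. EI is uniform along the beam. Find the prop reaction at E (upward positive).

R_E = 188.7 kN

Choose R_E as the redundant. The primary structure is the cantilever fixed at D.
Deflection at E on the released cantilever, summing each load's contribution:
  UDL 40: wL⁴/(8EI) = 26100/EI
  point load 88.8 at a = 2.55: Pa²(3L − a)/(6EI) = 2209/EI
  point load 79.6 at a = 6.38: Pa²(3L − a)/(6EI) = 10325/EI
  δ_0 = 38634/EI
Tip deflection under a unit load at E: L³/(3EI) = 204.7/EI.
Compatibility at E: δ_0 − R_E·δ_{EE} = 0, so R_E = 38634/204.7 = 188.7 kN.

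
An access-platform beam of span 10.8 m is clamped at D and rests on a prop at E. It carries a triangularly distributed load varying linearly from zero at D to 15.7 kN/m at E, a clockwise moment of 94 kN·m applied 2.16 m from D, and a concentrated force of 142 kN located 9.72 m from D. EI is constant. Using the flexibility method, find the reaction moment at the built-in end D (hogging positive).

Take the reaction at E as the redundant and release it; the primary structure is a cantilever fixed at D.
Deflection at E on the released cantilever, summing each load's contribution:
  triangular load, peak 15.7 at the free end: 11w₀L⁴/(120EI) = 19580/EI
  clockwise couple 94 at a = 2.16: M₀a(2L − a)/(2EI) = 1974/EI
  point load 142 at a = 9.72: Pa²(3L − a)/(6EI) = 50712/EI
  δ_0 = 72265/EI
Tip deflection under a unit load at E: L³/(3EI) = 419.9/EI.
The prop prevents deflection at E: R_E = δ_0/δ_{EE} = 72265/419.9 = 172.1 kN.
Moment equilibrium about D: M_D = Σ(load moments about D) − R_E·L = 2085 − 172.1×10.8 = 226 kN·m.

M_D = 226 kN·m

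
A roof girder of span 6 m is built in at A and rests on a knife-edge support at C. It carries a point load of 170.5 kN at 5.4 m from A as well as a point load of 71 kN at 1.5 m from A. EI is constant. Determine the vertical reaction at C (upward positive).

Remove the prop at C; the released (primary) structure is a cantilever built in at A.
Downward deflection at the released point C due to the loads:
  point load 170.5 at a = 5.4: Pa²(3L − a)/(6EI) = 10441/EI
  point load 71 at a = 1.5: Pa²(3L − a)/(6EI) = 439.3/EI
  δ_0 = 10880/EI
Tip deflection under a unit load at C: L³/(3EI) = 72/EI.
The prop prevents deflection at C: R_C = δ_0/δ_{CC} = 10880/72 = 151.1 kN.

R_C = 151.1 kN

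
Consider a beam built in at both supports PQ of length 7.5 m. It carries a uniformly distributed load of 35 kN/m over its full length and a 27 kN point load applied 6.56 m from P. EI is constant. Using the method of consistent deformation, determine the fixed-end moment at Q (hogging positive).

Release both end moments; the primary structure is a simply-supported span PQ with redundants M_P and M_Q.
On the primary (simply-supported) span, the end slopes from the loading are:
  at P: UDL 35: wL³/(24EI) = 615.2/EI
  at Q: UDL 35: wL³/(24EI) = 615.2/EI
  at P: point load 27 at a = 6.56: Pab(L + b)/(6LEI) = 31.23/EI
  at Q: point load 27 at a = 6.56: Pab(L + a)/(6LEI) = 52.02/EI
  θ_P0 = 646.5/EI,  θ_Q0 = 667.3/EI
Flexibility coefficients: a unit moment at one end gives L/(3EI) there and L/(6EI) at the far end, so f₁₁ = f₂₂ = 2.5/EI and f₁₂ = f₂₁ = 1.25/EI.
Compatibility — zero rotation at each built-in end:
  2.5 M_P + 1.25 M_Q = 646.5
  1.25 M_P + 2.5 M_Q = 667.3
Solving the pair gives M_P = 166.8 kN·m and M_Q = 183.5 kN·m (hogging).

M_Q = 183.5 kN·m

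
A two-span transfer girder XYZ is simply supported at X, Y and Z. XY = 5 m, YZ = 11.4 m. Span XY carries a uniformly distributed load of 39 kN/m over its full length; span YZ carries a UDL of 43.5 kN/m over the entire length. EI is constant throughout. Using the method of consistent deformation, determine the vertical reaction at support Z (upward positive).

R_Z = 201.6 kN

Take M_Y as the redundant. Released structure: two simple spans XY and YZ with a hinge at Y.
End slopes at the hinge Y, treating each span as simply supported:
  span XY: UDL 39: wL³/(24EI) = 203.1/EI
  span YZ: UDL 43.5: wL³/(24EI) = 2685/EI
  relative rotation θ_0 = (203.1 + 2685)/EI = 2888/EI
A unit hogging moment at Y produces rotation L₁/(3EI) + L₂/(3EI) = 5.467/EI.
Slope continuity at Y: θ_0 = M_Y·5.467/EI, so M_Y = 2888/5.467 = 528.4 kN·m (hogging).
Span YZ, ΣM about Z: R_Y^{YZ}·11.4 = 2827 + 528.4, so R_Y^{YZ} = 294.3 kN and R_Z = 495.9 − 294.3 = 201.6 kN.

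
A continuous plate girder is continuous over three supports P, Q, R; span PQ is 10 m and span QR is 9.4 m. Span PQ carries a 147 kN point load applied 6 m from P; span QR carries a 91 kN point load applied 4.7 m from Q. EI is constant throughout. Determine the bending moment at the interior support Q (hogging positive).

Insert a hinge at Q; M_Q is the redundant, and each span becomes simply supported.
End slopes at the hinge Q, treating each span as simply supported:
  span PQ: point load 147 at a = 6: Pab(L + a)/(6LEI) = 940.8/EI
  span QR: point load 91 at a = 4.7: Pab(L + b)/(6LEI) = 502.5/EI
  relative rotation θ_0 = (940.8 + 502.5)/EI = 1443/EI
A unit hogging moment at Q produces rotation L₁/(3EI) + L₂/(3EI) = 6.467/EI.
Compatibility: M_Q·(L₁+L₂)/(3EI) = θ_0, giving M_Q = 223.2 kN·m (hogging).

M_Q = 223.2 kN·m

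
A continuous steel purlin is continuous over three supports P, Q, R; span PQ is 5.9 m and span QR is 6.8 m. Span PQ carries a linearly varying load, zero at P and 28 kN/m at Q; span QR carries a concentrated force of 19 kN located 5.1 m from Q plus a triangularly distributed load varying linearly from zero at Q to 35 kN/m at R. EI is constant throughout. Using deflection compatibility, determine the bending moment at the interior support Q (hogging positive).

M_Q = 88.84 kN·m

Release continuity at Q by inserting a hinge; the redundant is the internal moment M_Q. The primary structure is two simply-supported spans PQ and QR.
Discontinuity in slope at Q on the released structure — sum the simple-span end rotations:
  span PQ: triangular load, peak 28: w₀L³/(45EI) = 127.8/EI
  span QR: point load 19 at a = 5.1: Pab(L + b)/(6LEI) = 34.32/EI
  span QR: triangular load, peak 35: 7w₀L³/(360EI) = 214/EI
  relative rotation θ_0 = (127.8 + 248.3)/EI = 376.1/EI
A unit hogging moment at Q produces rotation L₁/(3EI) + L₂/(3EI) = 4.233/EI.
Compatibility: M_Q·(L₁+L₂)/(3EI) = θ_0, giving M_Q = 88.84 kN·m (hogging).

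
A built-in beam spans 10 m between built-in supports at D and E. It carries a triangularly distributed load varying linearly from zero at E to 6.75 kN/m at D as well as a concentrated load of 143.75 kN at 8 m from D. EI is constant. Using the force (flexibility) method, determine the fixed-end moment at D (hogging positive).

M_D = 79.75 kN·m

Take the two fixed-end moments M_D, M_E as redundants; the released structure is the simple span DE.
Simple-span end rotations at D and E under the given loads:
  at D: triangular load, peak 6.75: w₀L³/(45EI) = 150/EI
  at E: triangular load, peak 6.75: 7w₀L³/(360EI) = 131.2/EI
  at D: point load 143.75 at a = 8: Pab(L + b)/(6LEI) = 460/EI
  at E: point load 143.75 at a = 8: Pab(L + a)/(6LEI) = 690/EI
  θ_D0 = 610/EI,  θ_E0 = 821.2/EI
Flexibility coefficients: a unit moment at one end gives L/(3EI) there and L/(6EI) at the far end, so f₁₁ = f₂₂ = 3.333/EI and f₁₂ = f₂₁ = 1.667/EI.
Compatibility — zero rotation at each built-in end:
  3.333 M_D + 1.667 M_E = 610
  1.667 M_D + 3.333 M_E = 821.2
Solving the pair gives M_D = 79.75 kN·m and M_E = 206.5 kN·m (hogging).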